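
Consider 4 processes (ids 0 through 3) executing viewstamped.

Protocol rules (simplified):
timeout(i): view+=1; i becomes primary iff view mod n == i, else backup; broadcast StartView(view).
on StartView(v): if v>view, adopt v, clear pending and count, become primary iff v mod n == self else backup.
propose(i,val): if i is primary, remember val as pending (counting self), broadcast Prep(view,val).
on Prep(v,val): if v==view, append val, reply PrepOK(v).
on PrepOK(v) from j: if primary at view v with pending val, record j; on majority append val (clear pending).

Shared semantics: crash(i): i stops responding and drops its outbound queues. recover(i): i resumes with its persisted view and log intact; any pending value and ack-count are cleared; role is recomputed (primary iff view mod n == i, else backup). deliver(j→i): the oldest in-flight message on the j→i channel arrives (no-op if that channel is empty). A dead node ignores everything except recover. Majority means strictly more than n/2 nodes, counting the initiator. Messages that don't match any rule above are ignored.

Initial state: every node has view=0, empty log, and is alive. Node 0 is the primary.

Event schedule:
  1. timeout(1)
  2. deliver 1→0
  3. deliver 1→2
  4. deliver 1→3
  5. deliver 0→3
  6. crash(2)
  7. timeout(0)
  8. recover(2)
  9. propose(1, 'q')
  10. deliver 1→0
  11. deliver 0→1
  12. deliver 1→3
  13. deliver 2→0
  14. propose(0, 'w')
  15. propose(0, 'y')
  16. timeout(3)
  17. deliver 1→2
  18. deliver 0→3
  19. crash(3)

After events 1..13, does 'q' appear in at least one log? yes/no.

yes

1. timeout(1):  <1:prim v1 ->
2. deliver 1→0:  <0:back v1 ->
3. deliver 1→2:  <2:back v1 ->
4. deliver 1→3:  <3:back v1 ->
5. deliver 0→3:  nop
6. crash(2):  <2:✗back v1 ->
7. timeout(0):  <0:back v2 ->
8. recover(2):  <2:back v1 ->
9. propose(1,'q'):  nop
10. deliver 1→0:  nop
11. deliver 0→1:  <1:back v2 ->
12. deliver 1→3:  <3:back v1 q>
13. deliver 2→0:  nop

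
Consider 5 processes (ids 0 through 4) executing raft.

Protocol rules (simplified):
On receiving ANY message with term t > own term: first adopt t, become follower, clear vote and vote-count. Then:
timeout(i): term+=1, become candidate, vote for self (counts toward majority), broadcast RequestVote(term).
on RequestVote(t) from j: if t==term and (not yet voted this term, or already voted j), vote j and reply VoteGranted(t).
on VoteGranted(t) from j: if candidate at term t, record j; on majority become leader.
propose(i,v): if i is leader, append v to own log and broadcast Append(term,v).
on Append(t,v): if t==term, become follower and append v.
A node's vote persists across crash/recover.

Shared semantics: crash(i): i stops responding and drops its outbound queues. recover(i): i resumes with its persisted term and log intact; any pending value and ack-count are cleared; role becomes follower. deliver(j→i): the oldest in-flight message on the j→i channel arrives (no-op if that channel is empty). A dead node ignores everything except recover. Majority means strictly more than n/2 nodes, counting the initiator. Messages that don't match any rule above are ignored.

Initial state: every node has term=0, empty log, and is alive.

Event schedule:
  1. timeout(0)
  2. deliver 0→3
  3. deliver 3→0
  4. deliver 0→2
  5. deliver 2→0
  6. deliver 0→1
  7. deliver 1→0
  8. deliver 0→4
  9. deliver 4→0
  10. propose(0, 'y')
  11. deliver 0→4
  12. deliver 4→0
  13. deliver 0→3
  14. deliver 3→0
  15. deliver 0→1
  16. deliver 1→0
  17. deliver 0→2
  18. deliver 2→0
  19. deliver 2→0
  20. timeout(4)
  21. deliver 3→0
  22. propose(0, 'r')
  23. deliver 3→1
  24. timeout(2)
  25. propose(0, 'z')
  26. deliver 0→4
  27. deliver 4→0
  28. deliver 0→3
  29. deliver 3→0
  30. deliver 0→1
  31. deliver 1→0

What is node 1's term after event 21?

after 1 — timeout(0): n0:cand/t1/[-]
after 2 — deliver 0→3: n3:foll/t1/[-]
after 3 — deliver 3→0: ·
after 4 — deliver 0→2: n2:foll/t1/[-]
after 5 — deliver 2→0: n0:lead/t1/[-]
after 6 — deliver 0→1: n1:foll/t1/[-]
after 7 — deliver 1→0: ·
after 8 — deliver 0→4: n4:foll/t1/[-]
after 9 — deliver 4→0: ·
after 10 — propose(0,'y'): n0:lead/t1/[y]
after 11 — deliver 0→4: n4:foll/t1/[y]
after 12 — deliver 4→0: ·
after 13 — deliver 0→3: n3:foll/t1/[y]
after 14 — deliver 3→0: ·
after 15 — deliver 0→1: n1:foll/t1/[y]
after 16 — deliver 1→0: ·
after 17 — deliver 0→2: n2:foll/t1/[y]
after 18 — deliver 2→0: ·
after 19 — deliver 2→0: ·
after 20 — timeout(4): n4:cand/t2/[y]
after 21 — deliver 3→0: ·

1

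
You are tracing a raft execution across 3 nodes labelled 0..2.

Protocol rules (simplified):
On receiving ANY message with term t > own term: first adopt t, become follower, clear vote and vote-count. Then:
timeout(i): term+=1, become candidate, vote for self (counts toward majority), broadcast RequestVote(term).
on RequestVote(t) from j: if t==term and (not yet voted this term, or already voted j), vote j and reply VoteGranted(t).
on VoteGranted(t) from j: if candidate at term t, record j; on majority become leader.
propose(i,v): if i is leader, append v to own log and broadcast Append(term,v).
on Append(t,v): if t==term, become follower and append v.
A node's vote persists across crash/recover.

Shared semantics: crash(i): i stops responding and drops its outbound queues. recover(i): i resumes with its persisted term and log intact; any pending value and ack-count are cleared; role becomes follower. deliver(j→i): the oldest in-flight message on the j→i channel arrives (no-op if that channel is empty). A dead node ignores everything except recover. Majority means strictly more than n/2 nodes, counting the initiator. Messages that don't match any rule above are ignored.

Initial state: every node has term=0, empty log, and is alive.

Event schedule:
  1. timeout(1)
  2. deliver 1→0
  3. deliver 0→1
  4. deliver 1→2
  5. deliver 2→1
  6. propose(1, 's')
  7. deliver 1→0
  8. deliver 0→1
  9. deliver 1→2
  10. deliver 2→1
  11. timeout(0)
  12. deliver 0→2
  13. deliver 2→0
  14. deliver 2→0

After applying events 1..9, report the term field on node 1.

[1] timeout(1) → N1(cand t1 [-])
[2] deliver 1→0 → N0(foll t1 [-])
[3] deliver 0→1 → N1(lead t1 [-])
[4] deliver 1→2 → N2(foll t1 [-])
[5] deliver 2→1 → ∅
[6] propose(1,'s') → N1(lead t1 [s])
[7] deliver 1→0 → N0(foll t1 [s])
[8] deliver 0→1 → ∅
[9] deliver 1→2 → N2(foll t1 [s])

1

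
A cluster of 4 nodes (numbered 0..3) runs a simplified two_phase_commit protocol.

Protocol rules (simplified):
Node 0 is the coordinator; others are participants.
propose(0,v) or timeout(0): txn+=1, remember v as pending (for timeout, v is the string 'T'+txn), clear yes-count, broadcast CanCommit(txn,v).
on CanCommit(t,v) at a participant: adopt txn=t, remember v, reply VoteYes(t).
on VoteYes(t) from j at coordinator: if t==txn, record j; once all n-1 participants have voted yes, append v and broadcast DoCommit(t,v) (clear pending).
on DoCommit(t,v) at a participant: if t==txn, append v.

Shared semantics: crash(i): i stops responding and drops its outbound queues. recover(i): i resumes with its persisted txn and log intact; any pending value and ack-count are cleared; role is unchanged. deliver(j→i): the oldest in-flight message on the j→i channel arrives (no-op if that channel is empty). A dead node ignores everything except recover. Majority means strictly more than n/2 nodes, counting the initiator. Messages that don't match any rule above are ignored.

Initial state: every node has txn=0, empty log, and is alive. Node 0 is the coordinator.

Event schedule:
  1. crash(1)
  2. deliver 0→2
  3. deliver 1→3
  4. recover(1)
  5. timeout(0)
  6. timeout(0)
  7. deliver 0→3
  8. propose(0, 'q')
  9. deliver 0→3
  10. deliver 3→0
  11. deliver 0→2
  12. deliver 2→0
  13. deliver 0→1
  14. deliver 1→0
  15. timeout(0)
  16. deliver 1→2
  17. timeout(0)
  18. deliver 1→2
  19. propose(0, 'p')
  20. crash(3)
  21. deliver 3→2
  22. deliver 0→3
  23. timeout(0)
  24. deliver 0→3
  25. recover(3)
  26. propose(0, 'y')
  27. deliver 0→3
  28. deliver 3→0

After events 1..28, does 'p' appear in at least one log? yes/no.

step 1 crash(1): 1={✗part,t=0,log=-}
step 2 deliver 0→2: —
step 3 deliver 1→3: —
step 4 recover(1): 1={part,t=0,log=-}
step 5 timeout(0): 0={coor,t=1,log=-}
step 6 timeout(0): 0={coor,t=2,log=-}
step 7 deliver 0→3: 3={part,t=1,log=-}
step 8 propose(0,'q'): 0={coor,t=3,log=-}
step 9 deliver 0→3: 3={part,t=2,log=-}
step 10 deliver 3→0: —
step 11 deliver 0→2: 2={part,t=1,log=-}
step 12 deliver 2→0: —
step 13 deliver 0→1: 1={part,t=1,log=-}
step 14 deliver 1→0: —
step 15 timeout(0): 0={coor,t=4,log=-}
step 16 deliver 1→2: —
step 17 timeout(0): 0={coor,t=5,log=-}
step 18 deliver 1→2: —
step 19 propose(0,'p'): 0={coor,t=6,log=-}
step 20 crash(3): 3={✗part,t=2,log=-}
step 21 deliver 3→2: —
step 22 deliver 0→3: —
step 23 timeout(0): 0={coor,t=7,log=-}
step 24 deliver 0→3: —
step 25 recover(3): 3={part,t=2,log=-}
step 26 propose(0,'y'): 0={coor,t=8,log=-}
step 27 deliver 0→3: 3={part,t=3,log=-}
step 28 deliver 3→0: —

no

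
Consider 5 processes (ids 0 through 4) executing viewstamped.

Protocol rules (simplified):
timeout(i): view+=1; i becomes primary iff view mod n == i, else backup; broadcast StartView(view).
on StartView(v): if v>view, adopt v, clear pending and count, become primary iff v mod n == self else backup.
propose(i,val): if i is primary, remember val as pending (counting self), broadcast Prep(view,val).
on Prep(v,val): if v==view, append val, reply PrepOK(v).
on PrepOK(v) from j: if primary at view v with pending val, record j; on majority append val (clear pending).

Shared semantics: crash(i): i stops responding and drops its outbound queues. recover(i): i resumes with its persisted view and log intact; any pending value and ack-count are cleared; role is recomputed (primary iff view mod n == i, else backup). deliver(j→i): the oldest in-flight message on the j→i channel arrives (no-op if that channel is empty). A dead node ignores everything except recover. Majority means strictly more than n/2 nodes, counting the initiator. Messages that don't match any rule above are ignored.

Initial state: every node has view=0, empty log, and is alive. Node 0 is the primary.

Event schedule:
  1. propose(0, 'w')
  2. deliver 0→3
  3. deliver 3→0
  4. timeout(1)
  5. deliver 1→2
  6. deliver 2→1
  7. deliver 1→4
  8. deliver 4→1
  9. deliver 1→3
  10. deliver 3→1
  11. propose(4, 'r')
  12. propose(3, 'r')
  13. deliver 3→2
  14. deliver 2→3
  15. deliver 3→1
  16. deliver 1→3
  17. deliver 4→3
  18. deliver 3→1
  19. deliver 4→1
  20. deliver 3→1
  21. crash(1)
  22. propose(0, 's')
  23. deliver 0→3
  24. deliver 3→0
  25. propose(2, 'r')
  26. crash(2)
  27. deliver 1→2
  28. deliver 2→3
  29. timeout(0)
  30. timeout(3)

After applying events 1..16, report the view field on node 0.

0

1. propose(0,'w'):  nop
2. deliver 0→3:  <3:back v0 w>
3. deliver 3→0:  nop
4. timeout(1):  <1:prim v1 ->
5. deliver 1→2:  <2:back v1 ->
6. deliver 2→1:  nop
7. deliver 1→4:  <4:back v1 ->
8. deliver 4→1:  nop
9. deliver 1→3:  <3:back v1 w>
10. deliver 3→1:  nop
11. propose(4,'r'):  nop
12. propose(3,'r'):  nop
13. deliver 3→2:  nop
14. deliver 2→3:  nop
15. deliver 3→1:  nop
16. deliver 1→3:  nop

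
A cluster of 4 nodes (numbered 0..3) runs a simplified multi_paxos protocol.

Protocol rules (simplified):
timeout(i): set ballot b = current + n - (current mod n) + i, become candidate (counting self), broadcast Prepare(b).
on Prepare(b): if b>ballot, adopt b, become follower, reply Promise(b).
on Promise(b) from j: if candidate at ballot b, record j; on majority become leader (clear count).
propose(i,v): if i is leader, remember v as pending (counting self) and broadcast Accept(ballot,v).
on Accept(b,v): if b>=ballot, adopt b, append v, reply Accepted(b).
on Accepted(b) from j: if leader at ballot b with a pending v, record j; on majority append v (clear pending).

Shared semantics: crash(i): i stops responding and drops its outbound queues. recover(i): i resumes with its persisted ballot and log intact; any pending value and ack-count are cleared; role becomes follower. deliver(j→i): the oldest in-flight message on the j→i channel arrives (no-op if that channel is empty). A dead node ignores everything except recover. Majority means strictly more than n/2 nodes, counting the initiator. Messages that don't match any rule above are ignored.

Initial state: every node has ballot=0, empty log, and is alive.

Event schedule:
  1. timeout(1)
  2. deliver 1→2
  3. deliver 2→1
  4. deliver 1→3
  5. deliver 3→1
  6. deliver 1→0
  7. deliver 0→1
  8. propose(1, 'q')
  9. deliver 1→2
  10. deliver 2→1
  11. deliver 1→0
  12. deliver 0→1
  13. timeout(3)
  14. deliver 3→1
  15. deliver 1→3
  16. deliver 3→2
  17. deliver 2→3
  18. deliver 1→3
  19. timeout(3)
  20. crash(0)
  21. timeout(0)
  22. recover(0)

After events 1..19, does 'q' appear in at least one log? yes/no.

yes

1. timeout(1):  <1:cand b5 ->
2. deliver 1→2:  <2:foll b5 ->
3. deliver 2→1:  nop
4. deliver 1→3:  <3:foll b5 ->
5. deliver 3→1:  <1:lead b5 ->
6. deliver 1→0:  <0:foll b5 ->
7. deliver 0→1:  nop
8. propose(1,'q'):  nop
9. deliver 1→2:  <2:foll b5 q>
10. deliver 2→1:  nop
11. deliver 1→0:  <0:foll b5 q>
12. deliver 0→1:  <1:lead b5 q>
13. timeout(3):  <3:cand b11 ->
14. deliver 3→1:  <1:foll b11 q>
15. deliver 1→3:  nop
16. deliver 3→2:  <2:foll b11 q>
17. deliver 2→3:  nop
18. deliver 1→3:  <3:lead b11 ->
19. timeout(3):  <3:cand b15 ->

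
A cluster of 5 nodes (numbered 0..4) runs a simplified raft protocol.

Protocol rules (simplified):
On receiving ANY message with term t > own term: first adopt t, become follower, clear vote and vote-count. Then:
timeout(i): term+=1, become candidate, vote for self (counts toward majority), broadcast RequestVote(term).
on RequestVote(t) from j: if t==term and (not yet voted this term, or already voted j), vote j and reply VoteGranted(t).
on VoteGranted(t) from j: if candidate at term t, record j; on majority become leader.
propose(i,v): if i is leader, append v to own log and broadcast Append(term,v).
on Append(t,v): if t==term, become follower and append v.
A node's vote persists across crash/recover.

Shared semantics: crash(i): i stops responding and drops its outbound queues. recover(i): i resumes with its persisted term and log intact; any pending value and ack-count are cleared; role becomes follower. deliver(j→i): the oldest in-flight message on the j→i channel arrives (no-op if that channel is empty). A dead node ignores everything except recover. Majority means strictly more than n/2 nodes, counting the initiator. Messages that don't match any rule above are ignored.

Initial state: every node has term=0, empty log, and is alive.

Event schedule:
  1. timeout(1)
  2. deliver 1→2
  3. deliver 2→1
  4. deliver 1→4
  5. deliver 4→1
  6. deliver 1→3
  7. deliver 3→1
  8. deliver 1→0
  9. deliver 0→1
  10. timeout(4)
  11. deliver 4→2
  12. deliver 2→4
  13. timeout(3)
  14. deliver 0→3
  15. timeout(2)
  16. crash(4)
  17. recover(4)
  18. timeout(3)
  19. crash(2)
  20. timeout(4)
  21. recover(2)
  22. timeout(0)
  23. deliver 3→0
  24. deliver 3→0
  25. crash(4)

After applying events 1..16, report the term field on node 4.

[1] timeout(1) → N1(cand t1 [-])
[2] deliver 1→2 → N2(foll t1 [-])
[3] deliver 2→1 → ∅
[4] deliver 1→4 → N4(foll t1 [-])
[5] deliver 4→1 → N1(lead t1 [-])
[6] deliver 1→3 → N3(foll t1 [-])
[7] deliver 3→1 → ∅
[8] deliver 1→0 → N0(foll t1 [-])
[9] deliver 0→1 → ∅
[10] timeout(4) → N4(cand t2 [-])
[11] deliver 4→2 → N2(foll t2 [-])
[12] deliver 2→4 → ∅
[13] timeout(3) → N3(cand t2 [-])
[14] deliver 0→3 → ∅
[15] timeout(2) → N2(cand t3 [-])
[16] crash(4) → N4(✗cand t2 [-])

2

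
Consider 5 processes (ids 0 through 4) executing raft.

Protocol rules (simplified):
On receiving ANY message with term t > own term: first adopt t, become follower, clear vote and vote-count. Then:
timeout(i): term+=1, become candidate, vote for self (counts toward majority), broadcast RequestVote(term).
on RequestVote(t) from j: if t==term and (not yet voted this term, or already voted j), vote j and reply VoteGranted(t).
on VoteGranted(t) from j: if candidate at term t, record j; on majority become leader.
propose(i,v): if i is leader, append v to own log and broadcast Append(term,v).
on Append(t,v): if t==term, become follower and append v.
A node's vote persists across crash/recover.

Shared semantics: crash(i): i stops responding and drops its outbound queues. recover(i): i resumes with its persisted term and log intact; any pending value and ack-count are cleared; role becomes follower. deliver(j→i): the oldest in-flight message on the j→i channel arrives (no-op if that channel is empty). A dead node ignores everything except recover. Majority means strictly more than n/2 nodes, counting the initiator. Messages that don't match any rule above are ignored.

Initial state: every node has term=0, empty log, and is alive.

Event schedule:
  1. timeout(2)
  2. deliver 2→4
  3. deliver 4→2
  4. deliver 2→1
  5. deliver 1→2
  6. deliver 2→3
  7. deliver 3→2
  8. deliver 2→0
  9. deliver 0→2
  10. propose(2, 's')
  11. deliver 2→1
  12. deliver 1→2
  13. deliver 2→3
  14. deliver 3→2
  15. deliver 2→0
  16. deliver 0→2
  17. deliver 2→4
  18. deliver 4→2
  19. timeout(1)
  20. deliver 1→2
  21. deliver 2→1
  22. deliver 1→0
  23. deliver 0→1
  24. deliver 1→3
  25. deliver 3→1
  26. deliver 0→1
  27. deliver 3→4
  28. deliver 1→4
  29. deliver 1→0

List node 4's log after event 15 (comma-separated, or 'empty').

e1 timeout(2): 2[cand,t=1,-]
e2 deliver 2→4: 4[foll,t=1,-]
e3 deliver 4→2: ·
e4 deliver 2→1: 1[foll,t=1,-]
e5 deliver 1→2: 2[lead,t=1,-]
e6 deliver 2→3: 3[foll,t=1,-]
e7 deliver 3→2: ·
e8 deliver 2→0: 0[foll,t=1,-]
e9 deliver 0→2: ·
e10 propose(2,'s'): 2[lead,t=1,s]
e11 deliver 2→1: 1[foll,t=1,s]
e12 deliver 1→2: ·
e13 deliver 2→3: 3[foll,t=1,s]
e14 deliver 3→2: ·
e15 deliver 2→0: 0[foll,t=1,s]

empty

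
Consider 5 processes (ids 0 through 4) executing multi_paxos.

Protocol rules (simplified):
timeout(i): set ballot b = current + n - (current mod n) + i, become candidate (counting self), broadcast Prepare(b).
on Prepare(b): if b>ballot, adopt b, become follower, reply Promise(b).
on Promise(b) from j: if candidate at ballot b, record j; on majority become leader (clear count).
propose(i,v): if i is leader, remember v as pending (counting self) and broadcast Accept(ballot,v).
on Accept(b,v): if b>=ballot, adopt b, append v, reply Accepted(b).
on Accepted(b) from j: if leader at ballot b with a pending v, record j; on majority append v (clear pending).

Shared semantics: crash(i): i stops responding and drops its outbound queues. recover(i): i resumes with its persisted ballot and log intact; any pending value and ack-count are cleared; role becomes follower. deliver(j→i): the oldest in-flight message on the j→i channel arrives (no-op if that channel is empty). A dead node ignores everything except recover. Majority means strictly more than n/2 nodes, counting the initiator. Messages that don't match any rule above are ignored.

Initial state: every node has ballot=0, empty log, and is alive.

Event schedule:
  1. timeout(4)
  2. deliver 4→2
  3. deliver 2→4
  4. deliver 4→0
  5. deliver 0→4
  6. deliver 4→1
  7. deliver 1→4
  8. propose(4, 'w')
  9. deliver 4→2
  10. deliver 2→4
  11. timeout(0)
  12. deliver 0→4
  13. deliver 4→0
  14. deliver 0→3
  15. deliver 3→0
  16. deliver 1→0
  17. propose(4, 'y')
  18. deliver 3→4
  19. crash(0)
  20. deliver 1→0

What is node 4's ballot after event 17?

10

after 1 — timeout(4): n4:cand/b9/[-]
after 2 — deliver 4→2: n2:foll/b9/[-]
after 3 — deliver 2→4: ·
after 4 — deliver 4→0: n0:foll/b9/[-]
after 5 — deliver 0→4: n4:lead/b9/[-]
after 6 — deliver 4→1: n1:foll/b9/[-]
after 7 — deliver 1→4: ·
after 8 — propose(4,'w'): ·
after 9 — deliver 4→2: n2:foll/b9/[w]
after 10 — deliver 2→4: ·
after 11 — timeout(0): n0:cand/b10/[-]
after 12 — deliver 0→4: n4:foll/b10/[-]
after 13 — deliver 4→0: ·
after 14 — deliver 0→3: n3:foll/b10/[-]
after 15 — deliver 3→0: ·
after 16 — deliver 1→0: ·
after 17 — propose(4,'y'): ·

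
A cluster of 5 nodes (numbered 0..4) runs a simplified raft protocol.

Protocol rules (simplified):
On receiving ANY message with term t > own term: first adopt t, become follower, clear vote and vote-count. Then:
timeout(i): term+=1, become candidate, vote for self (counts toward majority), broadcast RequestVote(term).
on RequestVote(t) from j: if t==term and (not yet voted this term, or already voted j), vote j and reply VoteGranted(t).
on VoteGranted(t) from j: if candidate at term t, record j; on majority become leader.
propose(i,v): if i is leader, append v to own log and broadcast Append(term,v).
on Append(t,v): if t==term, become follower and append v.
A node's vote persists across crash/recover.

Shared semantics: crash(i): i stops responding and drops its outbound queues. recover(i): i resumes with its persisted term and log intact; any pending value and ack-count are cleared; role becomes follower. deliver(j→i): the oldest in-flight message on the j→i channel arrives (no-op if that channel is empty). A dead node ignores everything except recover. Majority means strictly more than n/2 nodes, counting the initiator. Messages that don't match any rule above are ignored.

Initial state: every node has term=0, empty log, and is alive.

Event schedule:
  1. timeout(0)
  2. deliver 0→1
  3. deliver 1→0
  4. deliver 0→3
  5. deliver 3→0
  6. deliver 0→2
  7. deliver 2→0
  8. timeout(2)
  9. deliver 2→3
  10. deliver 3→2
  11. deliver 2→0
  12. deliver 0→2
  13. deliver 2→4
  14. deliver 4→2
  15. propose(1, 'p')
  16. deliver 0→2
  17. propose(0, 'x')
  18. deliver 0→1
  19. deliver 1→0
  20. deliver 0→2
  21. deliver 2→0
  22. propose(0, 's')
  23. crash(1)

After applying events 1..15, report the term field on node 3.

2

step 1 timeout(0): 0={cand,t=1,log=-}
step 2 deliver 0→1: 1={foll,t=1,log=-}
step 3 deliver 1→0: —
step 4 deliver 0→3: 3={foll,t=1,log=-}
step 5 deliver 3→0: 0={lead,t=1,log=-}
step 6 deliver 0→2: 2={foll,t=1,log=-}
step 7 deliver 2→0: —
step 8 timeout(2): 2={cand,t=2,log=-}
step 9 deliver 2→3: 3={foll,t=2,log=-}
step 10 deliver 3→2: —
step 11 deliver 2→0: 0={foll,t=2,log=-}
step 12 deliver 0→2: 2={lead,t=2,log=-}
step 13 deliver 2→4: 4={foll,t=2,log=-}
step 14 deliver 4→2: —
step 15 propose(1,'p'): —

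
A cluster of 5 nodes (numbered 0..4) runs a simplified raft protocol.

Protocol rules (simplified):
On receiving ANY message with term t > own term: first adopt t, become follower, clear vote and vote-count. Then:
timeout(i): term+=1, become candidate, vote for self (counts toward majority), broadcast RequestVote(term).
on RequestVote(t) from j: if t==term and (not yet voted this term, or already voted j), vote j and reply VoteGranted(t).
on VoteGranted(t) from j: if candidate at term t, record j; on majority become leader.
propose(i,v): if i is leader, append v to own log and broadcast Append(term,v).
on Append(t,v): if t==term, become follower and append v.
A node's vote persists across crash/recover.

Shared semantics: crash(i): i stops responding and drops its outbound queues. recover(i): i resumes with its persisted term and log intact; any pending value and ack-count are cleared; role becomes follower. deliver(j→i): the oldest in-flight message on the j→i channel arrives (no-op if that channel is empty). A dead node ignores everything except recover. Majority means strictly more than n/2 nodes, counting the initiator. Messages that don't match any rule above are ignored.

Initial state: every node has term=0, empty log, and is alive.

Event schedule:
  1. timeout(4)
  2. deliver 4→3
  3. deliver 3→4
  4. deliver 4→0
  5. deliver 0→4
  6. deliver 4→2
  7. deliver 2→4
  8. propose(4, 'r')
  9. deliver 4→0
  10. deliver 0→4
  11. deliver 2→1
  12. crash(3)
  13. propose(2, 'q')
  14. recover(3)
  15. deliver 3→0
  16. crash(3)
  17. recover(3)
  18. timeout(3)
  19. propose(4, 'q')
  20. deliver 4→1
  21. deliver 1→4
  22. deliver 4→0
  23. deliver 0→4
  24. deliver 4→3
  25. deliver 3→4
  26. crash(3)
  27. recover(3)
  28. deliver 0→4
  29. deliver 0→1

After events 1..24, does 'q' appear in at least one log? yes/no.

yes

after 1 — timeout(4): n4:cand/t1/[-]
after 2 — deliver 4→3: n3:foll/t1/[-]
after 3 — deliver 3→4: ·
after 4 — deliver 4→0: n0:foll/t1/[-]
after 5 — deliver 0→4: n4:lead/t1/[-]
after 6 — deliver 4→2: n2:foll/t1/[-]
after 7 — deliver 2→4: ·
after 8 — propose(4,'r'): n4:lead/t1/[r]
after 9 — deliver 4→0: n0:foll/t1/[r]
after 10 — deliver 0→4: ·
after 11 — deliver 2→1: ·
after 12 — crash(3): n3:✗foll/t1/[-]
after 13 — propose(2,'q'): ·
after 14 — recover(3): n3:foll/t1/[-]
after 15 — deliver 3→0: ·
after 16 — crash(3): n3:✗foll/t1/[-]
after 17 — recover(3): n3:foll/t1/[-]
after 18 — timeout(3): n3:cand/t2/[-]
after 19 — propose(4,'q'): n4:lead/t1/[r,q]
after 20 — deliver 4→1: n1:foll/t1/[-]
after 21 — deliver 1→4: ·
after 22 — deliver 4→0: n0:foll/t1/[r,q]
after 23 — deliver 0→4: ·
after 24 — deliver 4→3: ·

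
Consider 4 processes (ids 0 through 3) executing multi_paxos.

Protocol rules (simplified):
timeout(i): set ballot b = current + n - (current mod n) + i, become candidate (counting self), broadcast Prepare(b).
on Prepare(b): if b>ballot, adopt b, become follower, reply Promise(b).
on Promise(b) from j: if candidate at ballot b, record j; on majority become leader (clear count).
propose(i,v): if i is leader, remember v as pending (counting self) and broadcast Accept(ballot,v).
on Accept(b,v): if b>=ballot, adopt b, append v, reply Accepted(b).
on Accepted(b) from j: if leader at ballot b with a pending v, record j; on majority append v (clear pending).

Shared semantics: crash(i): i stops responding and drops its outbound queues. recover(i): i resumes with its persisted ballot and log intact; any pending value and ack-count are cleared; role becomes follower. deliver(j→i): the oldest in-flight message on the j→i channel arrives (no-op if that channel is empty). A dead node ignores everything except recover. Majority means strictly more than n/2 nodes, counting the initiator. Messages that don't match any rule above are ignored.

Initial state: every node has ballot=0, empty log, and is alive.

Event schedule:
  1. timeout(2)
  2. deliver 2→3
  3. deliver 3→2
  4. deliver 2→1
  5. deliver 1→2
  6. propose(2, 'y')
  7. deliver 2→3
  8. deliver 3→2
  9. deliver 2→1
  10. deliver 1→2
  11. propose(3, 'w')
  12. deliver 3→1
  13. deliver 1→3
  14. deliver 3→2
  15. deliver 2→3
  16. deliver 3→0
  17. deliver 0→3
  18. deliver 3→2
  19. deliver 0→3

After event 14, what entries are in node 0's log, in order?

empty

[1] timeout(2) → N2(cand b6 [-])
[2] deliver 2→3 → N3(foll b6 [-])
[3] deliver 3→2 → ∅
[4] deliver 2→1 → N1(foll b6 [-])
[5] deliver 1→2 → N2(lead b6 [-])
[6] propose(2,'y') → ∅
[7] deliver 2→3 → N3(foll b6 [y])
[8] deliver 3→2 → ∅
[9] deliver 2→1 → N1(foll b6 [y])
[10] deliver 1→2 → N2(lead b6 [y])
[11] propose(3,'w') → ∅
[12] deliver 3→1 → ∅
[13] deliver 1→3 → ∅
[14] deliver 3→2 → ∅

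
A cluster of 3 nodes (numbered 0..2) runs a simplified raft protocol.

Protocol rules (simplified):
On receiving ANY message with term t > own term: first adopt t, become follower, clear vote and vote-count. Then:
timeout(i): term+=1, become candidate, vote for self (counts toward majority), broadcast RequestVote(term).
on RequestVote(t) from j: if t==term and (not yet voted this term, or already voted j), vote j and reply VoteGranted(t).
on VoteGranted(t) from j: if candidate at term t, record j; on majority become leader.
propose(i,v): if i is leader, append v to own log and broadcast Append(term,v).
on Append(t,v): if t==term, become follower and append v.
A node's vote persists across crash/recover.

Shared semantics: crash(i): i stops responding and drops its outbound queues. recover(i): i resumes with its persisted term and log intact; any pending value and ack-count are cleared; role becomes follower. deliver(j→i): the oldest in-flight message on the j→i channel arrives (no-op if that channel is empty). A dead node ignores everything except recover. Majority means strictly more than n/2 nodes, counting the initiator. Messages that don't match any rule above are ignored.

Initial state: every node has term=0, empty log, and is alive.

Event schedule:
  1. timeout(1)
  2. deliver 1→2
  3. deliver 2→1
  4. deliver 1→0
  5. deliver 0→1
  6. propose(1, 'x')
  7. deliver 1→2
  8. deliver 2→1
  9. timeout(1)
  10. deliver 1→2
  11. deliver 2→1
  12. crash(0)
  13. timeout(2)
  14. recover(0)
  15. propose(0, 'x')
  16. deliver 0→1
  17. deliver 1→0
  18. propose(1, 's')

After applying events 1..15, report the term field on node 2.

e1 timeout(1): 1[cand,t=1,-]
e2 deliver 1→2: 2[foll,t=1,-]
e3 deliver 2→1: 1[lead,t=1,-]
e4 deliver 1→0: 0[foll,t=1,-]
e5 deliver 0→1: ·
e6 propose(1,'x'): 1[lead,t=1,x]
e7 deliver 1→2: 2[foll,t=1,x]
e8 deliver 2→1: ·
e9 timeout(1): 1[cand,t=2,x]
e10 deliver 1→2: 2[foll,t=2,x]
e11 deliver 2→1: 1[lead,t=2,x]
e12 crash(0): 0[✗foll,t=1,-]
e13 timeout(2): 2[cand,t=3,x]
e14 recover(0): 0[foll,t=1,-]
e15 propose(0,'x'): ·

3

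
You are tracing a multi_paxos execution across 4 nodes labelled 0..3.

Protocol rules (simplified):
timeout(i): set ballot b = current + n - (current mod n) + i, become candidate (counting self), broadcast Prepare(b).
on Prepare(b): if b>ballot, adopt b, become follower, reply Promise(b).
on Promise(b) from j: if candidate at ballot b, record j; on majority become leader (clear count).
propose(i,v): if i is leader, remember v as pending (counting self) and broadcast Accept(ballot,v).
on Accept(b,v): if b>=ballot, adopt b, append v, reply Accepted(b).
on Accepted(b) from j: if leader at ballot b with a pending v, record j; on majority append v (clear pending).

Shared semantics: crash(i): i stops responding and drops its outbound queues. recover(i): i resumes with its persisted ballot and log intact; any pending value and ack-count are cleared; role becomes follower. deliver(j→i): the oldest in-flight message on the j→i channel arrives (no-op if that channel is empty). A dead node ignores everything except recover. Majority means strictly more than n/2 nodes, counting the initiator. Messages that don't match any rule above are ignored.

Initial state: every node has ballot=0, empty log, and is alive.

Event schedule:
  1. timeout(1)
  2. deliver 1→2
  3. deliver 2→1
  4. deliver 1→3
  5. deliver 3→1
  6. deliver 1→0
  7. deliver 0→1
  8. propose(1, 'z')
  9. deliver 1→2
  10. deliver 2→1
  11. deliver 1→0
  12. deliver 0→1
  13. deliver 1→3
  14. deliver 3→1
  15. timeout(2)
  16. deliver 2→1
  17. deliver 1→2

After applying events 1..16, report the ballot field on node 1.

10

after 1 — timeout(1): n1:cand/b5/[-]
after 2 — deliver 1→2: n2:foll/b5/[-]
after 3 — deliver 2→1: ·
after 4 — deliver 1→3: n3:foll/b5/[-]
after 5 — deliver 3→1: n1:lead/b5/[-]
after 6 — deliver 1→0: n0:foll/b5/[-]
after 7 — deliver 0→1: ·
after 8 — propose(1,'z'): ·
after 9 — deliver 1→2: n2:foll/b5/[z]
after 10 — deliver 2→1: ·
after 11 — deliver 1→0: n0:foll/b5/[z]
after 12 — deliver 0→1: n1:lead/b5/[z]
after 13 — deliver 1→3: n3:foll/b5/[z]
after 14 — deliver 3→1: ·
after 15 — timeout(2): n2:cand/b10/[z]
after 16 — deliver 2→1: n1:foll/b10/[z]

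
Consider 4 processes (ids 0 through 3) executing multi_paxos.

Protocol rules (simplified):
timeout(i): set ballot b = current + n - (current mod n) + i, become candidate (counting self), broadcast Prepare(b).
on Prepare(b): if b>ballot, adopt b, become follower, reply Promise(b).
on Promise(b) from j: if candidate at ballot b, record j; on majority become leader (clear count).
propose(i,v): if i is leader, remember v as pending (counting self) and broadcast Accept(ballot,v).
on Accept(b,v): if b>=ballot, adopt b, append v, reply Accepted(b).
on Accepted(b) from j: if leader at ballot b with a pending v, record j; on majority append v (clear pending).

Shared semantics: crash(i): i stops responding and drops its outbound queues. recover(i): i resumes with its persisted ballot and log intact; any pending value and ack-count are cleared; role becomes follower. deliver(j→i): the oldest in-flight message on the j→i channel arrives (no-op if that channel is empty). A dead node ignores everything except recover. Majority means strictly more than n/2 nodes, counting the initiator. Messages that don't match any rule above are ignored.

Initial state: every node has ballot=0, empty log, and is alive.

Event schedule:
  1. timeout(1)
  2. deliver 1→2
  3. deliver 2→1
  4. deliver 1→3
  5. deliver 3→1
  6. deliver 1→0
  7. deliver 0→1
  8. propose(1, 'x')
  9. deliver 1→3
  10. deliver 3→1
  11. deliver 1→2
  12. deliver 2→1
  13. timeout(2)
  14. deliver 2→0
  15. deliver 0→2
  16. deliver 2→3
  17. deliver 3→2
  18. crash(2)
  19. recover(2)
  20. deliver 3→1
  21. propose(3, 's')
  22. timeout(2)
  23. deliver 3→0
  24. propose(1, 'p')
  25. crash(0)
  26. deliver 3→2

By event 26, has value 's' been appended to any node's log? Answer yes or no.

after 1 — timeout(1): n1:cand/b5/[-]
after 2 — deliver 1→2: n2:foll/b5/[-]
after 3 — deliver 2→1: ·
after 4 — deliver 1→3: n3:foll/b5/[-]
after 5 — deliver 3→1: n1:lead/b5/[-]
after 6 — deliver 1→0: n0:foll/b5/[-]
after 7 — deliver 0→1: ·
after 8 — propose(1,'x'): ·
after 9 — deliver 1→3: n3:foll/b5/[x]
after 10 — deliver 3→1: ·
after 11 — deliver 1→2: n2:foll/b5/[x]
after 12 — deliver 2→1: n1:lead/b5/[x]
after 13 — timeout(2): n2:cand/b10/[x]
after 14 — deliver 2→0: n0:foll/b10/[-]
after 15 — deliver 0→2: ·
after 16 — deliver 2→3: n3:foll/b10/[x]
after 17 — deliver 3→2: n2:lead/b10/[x]
after 18 — crash(2): n2:✗lead/b10/[x]
after 19 — recover(2): n2:foll/b10/[x]
after 20 — deliver 3→1: ·
after 21 — propose(3,'s'): ·
after 22 — timeout(2): n2:cand/b14/[x]
after 23 — deliver 3→0: ·
after 24 — propose(1,'p'): ·
after 25 — crash(0): n0:✗foll/b10/[-]
after 26 — deliver 3→2: ·

no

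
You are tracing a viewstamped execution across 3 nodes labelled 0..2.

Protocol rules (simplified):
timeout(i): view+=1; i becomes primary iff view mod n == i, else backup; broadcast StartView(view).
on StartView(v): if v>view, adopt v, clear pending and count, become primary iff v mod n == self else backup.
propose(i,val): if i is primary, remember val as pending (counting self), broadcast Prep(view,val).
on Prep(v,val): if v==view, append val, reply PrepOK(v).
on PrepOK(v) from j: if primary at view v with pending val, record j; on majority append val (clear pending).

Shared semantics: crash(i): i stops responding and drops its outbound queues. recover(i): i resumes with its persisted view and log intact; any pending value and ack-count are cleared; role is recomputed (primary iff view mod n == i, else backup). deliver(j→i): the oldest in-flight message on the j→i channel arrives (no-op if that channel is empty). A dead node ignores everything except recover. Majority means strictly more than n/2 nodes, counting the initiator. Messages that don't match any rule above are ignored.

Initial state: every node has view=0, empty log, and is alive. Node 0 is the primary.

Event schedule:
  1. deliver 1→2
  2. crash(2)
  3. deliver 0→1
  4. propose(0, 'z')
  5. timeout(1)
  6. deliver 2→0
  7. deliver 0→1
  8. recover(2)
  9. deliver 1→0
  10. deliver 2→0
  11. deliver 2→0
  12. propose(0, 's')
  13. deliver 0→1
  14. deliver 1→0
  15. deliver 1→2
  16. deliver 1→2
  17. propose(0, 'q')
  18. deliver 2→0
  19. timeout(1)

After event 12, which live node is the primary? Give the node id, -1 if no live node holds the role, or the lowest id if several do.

e1 deliver 1→2: ·
e2 crash(2): 2[✗back,v=0,-]
e3 deliver 0→1: ·
e4 propose(0,'z'): ·
e5 timeout(1): 1[prim,v=1,-]
e6 deliver 2→0: ·
e7 deliver 0→1: ·
e8 recover(2): 2[back,v=0,-]
e9 deliver 1→0: 0[back,v=1,-]
e10 deliver 2→0: ·
e11 deliver 2→0: ·
e12 propose(0,'s'): ·

1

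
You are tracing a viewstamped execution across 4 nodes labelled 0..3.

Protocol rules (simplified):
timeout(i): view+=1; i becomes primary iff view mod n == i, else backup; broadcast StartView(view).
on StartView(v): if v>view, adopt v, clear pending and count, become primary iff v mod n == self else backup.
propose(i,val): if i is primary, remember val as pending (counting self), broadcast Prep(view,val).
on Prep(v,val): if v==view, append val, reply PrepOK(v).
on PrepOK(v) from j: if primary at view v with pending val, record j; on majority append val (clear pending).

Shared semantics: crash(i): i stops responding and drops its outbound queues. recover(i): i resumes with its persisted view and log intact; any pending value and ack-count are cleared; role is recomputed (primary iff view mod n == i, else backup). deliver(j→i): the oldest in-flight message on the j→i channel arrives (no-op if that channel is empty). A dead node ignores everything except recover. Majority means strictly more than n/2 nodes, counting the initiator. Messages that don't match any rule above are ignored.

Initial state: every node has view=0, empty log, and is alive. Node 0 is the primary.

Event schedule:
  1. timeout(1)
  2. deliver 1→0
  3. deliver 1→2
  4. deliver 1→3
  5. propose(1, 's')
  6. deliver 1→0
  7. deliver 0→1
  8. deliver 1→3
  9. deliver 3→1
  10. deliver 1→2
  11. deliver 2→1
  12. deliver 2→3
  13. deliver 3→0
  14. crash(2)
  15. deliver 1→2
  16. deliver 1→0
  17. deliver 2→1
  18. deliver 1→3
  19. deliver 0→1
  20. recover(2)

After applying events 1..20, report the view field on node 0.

1

1. timeout(1):  <1:prim v1 ->
2. deliver 1→0:  <0:back v1 ->
3. deliver 1→2:  <2:back v1 ->
4. deliver 1→3:  <3:back v1 ->
5. propose(1,'s'):  nop
6. deliver 1→0:  <0:back v1 s>
7. deliver 0→1:  nop
8. deliver 1→3:  <3:back v1 s>
9. deliver 3→1:  <1:prim v1 s>
10. deliver 1→2:  <2:back v1 s>
11. deliver 2→1:  nop
12. deliver 2→3:  nop
13. deliver 3→0:  nop
14. crash(2):  <2:✗back v1 s>
15. deliver 1→2:  nop
16. deliver 1→0:  nop
17. deliver 2→1:  nop
18. deliver 1→3:  nop
19. deliver 0→1:  nop
20. recover(2):  <2:back v1 s>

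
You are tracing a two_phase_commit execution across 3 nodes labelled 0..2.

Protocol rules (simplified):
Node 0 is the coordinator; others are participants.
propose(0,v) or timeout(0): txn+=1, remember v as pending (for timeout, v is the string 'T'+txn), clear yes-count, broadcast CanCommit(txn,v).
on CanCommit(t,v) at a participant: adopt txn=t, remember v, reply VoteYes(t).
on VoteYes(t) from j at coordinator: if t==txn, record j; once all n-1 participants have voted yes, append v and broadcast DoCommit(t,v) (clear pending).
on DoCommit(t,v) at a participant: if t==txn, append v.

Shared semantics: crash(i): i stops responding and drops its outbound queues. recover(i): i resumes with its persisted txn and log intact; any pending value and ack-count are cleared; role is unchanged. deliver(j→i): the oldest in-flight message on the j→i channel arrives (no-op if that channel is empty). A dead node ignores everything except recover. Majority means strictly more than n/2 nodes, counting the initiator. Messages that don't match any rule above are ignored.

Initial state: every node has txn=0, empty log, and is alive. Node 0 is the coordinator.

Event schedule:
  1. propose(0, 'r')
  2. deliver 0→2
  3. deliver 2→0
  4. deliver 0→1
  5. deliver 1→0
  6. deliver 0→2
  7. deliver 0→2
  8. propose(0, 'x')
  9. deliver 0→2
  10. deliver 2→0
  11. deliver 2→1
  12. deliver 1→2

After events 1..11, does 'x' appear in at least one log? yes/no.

after 1 — propose(0,'r'): n0:coor/t1/[-]
after 2 — deliver 0→2: n2:part/t1/[-]
after 3 — deliver 2→0: ·
after 4 — deliver 0→1: n1:part/t1/[-]
after 5 — deliver 1→0: n0:coor/t1/[r]
after 6 — deliver 0→2: n2:part/t1/[r]
after 7 — deliver 0→2: ·
after 8 — propose(0,'x'): n0:coor/t2/[r]
after 9 — deliver 0→2: n2:part/t2/[r]
after 10 — deliver 2→0: ·
after 11 — deliver 2→1: ·

no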